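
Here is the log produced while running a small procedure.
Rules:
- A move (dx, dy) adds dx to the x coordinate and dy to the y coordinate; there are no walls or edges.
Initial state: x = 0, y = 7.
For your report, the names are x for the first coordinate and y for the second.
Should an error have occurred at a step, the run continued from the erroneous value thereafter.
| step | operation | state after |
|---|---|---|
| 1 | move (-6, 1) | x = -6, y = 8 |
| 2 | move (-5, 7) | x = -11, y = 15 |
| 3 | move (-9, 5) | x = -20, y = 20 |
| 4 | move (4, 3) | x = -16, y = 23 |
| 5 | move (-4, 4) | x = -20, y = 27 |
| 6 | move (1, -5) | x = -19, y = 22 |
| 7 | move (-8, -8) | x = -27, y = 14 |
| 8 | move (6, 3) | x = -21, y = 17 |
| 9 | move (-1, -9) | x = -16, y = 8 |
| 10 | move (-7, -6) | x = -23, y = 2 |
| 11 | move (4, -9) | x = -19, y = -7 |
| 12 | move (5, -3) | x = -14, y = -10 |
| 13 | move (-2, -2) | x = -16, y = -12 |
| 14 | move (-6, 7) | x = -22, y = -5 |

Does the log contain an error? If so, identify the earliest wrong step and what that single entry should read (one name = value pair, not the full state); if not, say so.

1. x = 0 + (-6) = -6, y = 7 + (1) = 8 (exactly as logged)
2. x = -6 + (-5) = -11, y = 8 + (7) = 15 (same as recorded)
3. x = -11 + (-9) = -20, y = 15 + (5) = 20 (verified)
4. x = -20 + (4) = -16, y = 20 + (3) = 23 (verified)
5. x = -16 + (-4) = -20, y = 23 + (4) = 27 (agrees with the log)
6. x = -20 + (1) = -19, y = 27 + (-5) = 22 (no discrepancy)
7. x = -19 + (-8) = -27, y = 22 + (-8) = 14 (checks out)
8. x = -27 + (6) = -21, y = 14 + (3) = 17 (checks out)
9. x = -21 + (-1) = -22, y = 17 + (-9) = 8 (the log disagrees here)
Conclusion: step 9 carries the first error; the entry should be x = -22.

step 9, x = -22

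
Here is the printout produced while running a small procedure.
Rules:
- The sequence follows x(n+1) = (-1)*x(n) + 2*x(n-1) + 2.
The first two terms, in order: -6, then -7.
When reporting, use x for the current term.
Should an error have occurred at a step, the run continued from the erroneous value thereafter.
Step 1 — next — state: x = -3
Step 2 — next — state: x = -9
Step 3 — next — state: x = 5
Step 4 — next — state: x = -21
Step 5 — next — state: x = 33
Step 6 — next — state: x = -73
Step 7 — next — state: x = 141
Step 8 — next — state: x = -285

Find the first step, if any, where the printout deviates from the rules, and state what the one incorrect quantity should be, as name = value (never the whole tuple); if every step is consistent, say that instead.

no error

1. x = -1*(-7) + (2)*(-6) + (2) = -3 (in agreement)
2. x = -1*(-3) + (2)*(-7) + (2) = -9 (in agreement)
3. x = -1*(-9) + (2)*(-3) + (2) = 5 (confirmed correct)
4. x = -1*(5) + (2)*(-9) + (2) = -21 (in agreement)
5. x = -1*(-21) + (2)*(5) + (2) = 33 (agrees with the printout)
6. x = -1*(33) + (2)*(-21) + (2) = -73 (agrees with the printout)
7. x = -1*(-73) + (2)*(33) + (2) = 141 (confirmed correct)
8. x = -1*(141) + (2)*(-73) + (2) = -285 (verified)
Nothing is out of place; the run is error-free.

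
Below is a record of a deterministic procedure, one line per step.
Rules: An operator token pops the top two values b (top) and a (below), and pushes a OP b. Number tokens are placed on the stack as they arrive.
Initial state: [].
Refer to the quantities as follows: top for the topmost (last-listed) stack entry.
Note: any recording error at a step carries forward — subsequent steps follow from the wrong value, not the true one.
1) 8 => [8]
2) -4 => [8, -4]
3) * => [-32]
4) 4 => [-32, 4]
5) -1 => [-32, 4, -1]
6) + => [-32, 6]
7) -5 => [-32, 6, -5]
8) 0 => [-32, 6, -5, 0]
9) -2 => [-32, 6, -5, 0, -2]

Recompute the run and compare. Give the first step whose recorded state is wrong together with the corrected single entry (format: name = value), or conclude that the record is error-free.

Step 1: push 8: top = 8 — verified.
Step 2: push -4: top = -4 — exactly as logged.
Step 3: 8 * -4 = -32 — checks out.
Step 4: push 4: top = 4 — in agreement.
Step 5: push -1: top = -1 — in agreement.
Step 6: 4 + -1 = 3 — not what was recorded.
First incorrect step: 6; the correct value is top = 3.

step 6, top = 3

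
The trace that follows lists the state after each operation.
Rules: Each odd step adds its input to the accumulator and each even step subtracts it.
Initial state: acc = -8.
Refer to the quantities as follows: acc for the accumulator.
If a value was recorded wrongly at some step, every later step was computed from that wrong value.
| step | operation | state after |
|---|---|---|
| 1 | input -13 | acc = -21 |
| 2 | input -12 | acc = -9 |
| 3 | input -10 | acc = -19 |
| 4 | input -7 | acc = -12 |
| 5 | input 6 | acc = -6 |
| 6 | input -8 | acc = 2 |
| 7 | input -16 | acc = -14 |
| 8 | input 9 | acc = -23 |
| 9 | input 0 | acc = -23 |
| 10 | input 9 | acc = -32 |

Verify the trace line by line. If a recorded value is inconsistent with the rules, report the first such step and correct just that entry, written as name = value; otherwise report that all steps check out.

no error

Recomputing the run from the initial state:
step 1: acc = -21
step 2: acc = -9
step 3: acc = -19
step 4: acc = -12
step 5: acc = -6
step 6: acc = 2
step 7: acc = -14
step 8: acc = -23
step 9: acc = -23
step 10: acc = -32
This matches the trace at every step.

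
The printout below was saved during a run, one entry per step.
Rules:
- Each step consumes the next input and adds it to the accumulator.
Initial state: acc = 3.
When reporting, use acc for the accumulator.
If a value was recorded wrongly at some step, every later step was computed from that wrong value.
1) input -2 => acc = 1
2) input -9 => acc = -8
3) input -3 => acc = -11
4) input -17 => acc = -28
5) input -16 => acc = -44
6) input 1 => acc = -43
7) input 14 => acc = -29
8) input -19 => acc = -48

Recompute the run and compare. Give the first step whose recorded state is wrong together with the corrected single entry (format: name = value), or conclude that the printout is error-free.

Recomputing the run from the initial state:
step 1: acc = 1
step 2: acc = -8
step 3: acc = -11
step 4: acc = -28
step 5: acc = -44
step 6: acc = -43
step 7: acc = -29
step 8: acc = -48
This matches the printout at every step.

no error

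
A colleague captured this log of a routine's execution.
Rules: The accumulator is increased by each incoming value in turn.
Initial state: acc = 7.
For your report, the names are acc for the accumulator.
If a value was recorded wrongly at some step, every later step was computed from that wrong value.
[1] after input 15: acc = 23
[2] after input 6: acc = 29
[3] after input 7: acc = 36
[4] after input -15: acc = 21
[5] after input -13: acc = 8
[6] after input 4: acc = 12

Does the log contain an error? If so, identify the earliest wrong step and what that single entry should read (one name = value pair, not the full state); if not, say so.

Step 1: acc = 7 + 15 = 22 — the log has a different value.
First incorrect step: 1; the correct value is acc = 22.

step 1, acc = 22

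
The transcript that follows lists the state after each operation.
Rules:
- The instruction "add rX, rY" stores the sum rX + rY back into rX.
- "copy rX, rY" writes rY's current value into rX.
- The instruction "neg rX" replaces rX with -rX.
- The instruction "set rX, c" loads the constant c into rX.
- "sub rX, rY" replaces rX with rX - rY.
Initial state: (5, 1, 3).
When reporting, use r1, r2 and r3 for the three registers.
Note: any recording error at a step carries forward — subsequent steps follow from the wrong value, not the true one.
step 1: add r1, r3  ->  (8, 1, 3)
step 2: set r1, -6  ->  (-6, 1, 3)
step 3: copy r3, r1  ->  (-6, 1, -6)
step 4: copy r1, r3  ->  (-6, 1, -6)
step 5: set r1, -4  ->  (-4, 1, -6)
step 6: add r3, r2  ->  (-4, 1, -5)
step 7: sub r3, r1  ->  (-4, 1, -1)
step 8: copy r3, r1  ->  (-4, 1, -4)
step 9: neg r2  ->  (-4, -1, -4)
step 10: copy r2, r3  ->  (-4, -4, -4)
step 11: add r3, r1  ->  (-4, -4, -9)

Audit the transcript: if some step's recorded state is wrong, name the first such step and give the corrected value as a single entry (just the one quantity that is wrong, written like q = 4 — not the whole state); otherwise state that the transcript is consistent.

step 1: r1 = 5 + 3 = 8 -> checks out
step 2: r1 = -6 -> matches
step 3: r3 = -6 -> checks out
step 4: r1 = -6 -> in agreement
step 5: r1 = -4 -> no discrepancy
step 6: r3 = -6 + 1 = -5 -> agrees with the transcript
step 7: r3 = -5 - -4 = -1 -> confirmed correct
step 8: r3 = -4 -> confirmed correct
step 9: r2 = -(1) = -1 -> checks out
step 10: r2 = -4 -> in agreement
step 11: r3 = -4 + -4 = -8 -> the transcript has a different value
That makes step 11 the first incorrect line — r3 = -8 is what it should show.

step 11, r3 = -8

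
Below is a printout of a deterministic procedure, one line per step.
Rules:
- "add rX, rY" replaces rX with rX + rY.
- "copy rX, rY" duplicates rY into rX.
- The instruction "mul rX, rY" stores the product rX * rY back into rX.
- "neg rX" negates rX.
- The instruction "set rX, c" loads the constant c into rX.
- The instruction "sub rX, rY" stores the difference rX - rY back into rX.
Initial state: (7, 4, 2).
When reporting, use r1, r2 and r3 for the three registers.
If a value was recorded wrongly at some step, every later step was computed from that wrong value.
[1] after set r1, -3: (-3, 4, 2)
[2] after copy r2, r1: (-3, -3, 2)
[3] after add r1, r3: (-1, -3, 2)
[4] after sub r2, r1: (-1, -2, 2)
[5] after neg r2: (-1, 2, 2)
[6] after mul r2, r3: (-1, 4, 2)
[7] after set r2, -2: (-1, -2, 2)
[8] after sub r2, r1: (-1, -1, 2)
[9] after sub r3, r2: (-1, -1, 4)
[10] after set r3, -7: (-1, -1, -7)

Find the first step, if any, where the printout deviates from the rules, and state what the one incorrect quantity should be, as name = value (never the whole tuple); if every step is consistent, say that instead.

step 9, r3 = 3

Recomputing the run from the initial state:
step 1: r1 = -3, r2 = 4, r3 = 2
step 2: r1 = -3, r2 = -3, r3 = 2
step 3: r1 = -1, r2 = -3, r3 = 2
step 4: r1 = -1, r2 = -2, r3 = 2
step 5: r1 = -1, r2 = 2, r3 = 2
step 6: r1 = -1, r2 = 4, r3 = 2
step 7: r1 = -1, r2 = -2, r3 = 2
step 8: r1 = -1, r2 = -1, r3 = 2
step 9: r1 = -1, r2 = -1, r3 = 3
step 10: r1 = -1, r2 = -1, r3 = -7
The first disagreement with the printout is at step 9, where the value should be r3 = 3.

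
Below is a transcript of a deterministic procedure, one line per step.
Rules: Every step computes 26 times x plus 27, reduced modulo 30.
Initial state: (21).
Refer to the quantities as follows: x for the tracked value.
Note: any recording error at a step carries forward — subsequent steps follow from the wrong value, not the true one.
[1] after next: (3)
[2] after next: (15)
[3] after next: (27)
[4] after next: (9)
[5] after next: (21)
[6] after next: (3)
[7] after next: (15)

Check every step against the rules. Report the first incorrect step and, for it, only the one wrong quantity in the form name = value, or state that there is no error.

no error

Recomputing the run from the initial state:
step 1: x = 3
step 2: x = 15
step 3: x = 27
step 4: x = 9
step 5: x = 21
step 6: x = 3
step 7: x = 15
This matches the transcript at every step.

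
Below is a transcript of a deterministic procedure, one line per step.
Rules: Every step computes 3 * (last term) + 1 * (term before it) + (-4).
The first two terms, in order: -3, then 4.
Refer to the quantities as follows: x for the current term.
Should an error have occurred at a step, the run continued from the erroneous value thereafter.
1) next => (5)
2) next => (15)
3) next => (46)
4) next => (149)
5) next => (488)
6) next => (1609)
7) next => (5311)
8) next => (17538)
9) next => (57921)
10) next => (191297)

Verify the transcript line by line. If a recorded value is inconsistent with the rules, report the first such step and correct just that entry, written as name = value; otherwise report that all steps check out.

step 5, x = 489

step 1: x = 3*(4) + (1)*(-3) + (-4) = 5 -> same as recorded
step 2: x = 3*(5) + (1)*(4) + (-4) = 15 -> verified
step 3: x = 3*(15) + (1)*(5) + (-4) = 46 -> consistent with the transcript
step 4: x = 3*(46) + (1)*(15) + (-4) = 149 -> checks out
step 5: x = 3*(149) + (1)*(46) + (-4) = 489 -> the transcript disagrees here
First deviation found at step 5; the corrected entry is x = 489.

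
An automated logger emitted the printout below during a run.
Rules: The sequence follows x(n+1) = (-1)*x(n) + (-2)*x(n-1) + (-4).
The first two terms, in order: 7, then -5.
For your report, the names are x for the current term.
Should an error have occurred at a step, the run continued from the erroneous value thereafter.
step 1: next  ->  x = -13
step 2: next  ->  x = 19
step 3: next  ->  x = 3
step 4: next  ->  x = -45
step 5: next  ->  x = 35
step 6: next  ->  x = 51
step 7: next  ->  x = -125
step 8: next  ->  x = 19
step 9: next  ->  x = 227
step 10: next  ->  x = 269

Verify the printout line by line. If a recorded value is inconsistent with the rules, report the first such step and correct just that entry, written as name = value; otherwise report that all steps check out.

step 10, x = -269

Recomputing the run from the initial state:
step 1: x = -13
step 2: x = 19
step 3: x = 3
step 4: x = -45
step 5: x = 35
step 6: x = 51
step 7: x = -125
step 8: x = 19
step 9: x = 227
step 10: x = -269
The first disagreement with the printout is at step 10, where the value should be x = -269.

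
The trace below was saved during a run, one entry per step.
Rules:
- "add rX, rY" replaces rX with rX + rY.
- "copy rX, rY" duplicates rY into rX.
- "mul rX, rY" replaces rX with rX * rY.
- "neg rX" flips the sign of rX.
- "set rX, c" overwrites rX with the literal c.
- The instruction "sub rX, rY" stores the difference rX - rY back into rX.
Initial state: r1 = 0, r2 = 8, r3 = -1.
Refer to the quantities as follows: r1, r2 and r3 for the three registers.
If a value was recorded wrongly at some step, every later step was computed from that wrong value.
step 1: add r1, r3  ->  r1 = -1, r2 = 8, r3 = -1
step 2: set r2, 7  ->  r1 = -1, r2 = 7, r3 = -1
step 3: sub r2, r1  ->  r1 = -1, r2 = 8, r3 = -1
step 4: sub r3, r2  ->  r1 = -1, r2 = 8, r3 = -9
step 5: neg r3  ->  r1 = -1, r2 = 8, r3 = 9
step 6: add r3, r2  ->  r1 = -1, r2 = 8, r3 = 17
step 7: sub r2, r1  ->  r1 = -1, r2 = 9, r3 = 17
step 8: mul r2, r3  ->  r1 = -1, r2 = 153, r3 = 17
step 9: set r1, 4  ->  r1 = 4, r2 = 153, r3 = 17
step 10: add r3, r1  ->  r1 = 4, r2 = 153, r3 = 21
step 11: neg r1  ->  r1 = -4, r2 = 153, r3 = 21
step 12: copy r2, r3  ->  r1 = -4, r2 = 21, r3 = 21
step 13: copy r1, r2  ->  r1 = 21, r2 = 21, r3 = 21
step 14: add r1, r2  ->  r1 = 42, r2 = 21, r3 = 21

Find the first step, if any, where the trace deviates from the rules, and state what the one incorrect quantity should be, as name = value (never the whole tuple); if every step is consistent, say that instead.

1. r1 = 0 + -1 = -1 (agrees with the trace)
2. r2 = 7 (agrees with the trace)
3. r2 = 7 - -1 = 8 (in agreement)
4. r3 = -1 - 8 = -9 (same as recorded)
5. r3 = -(-9) = 9 (same as recorded)
6. r3 = 9 + 8 = 17 (confirmed correct)
7. r2 = 8 - -1 = 9 (same as recorded)
8. r2 = 9 * 17 = 153 (confirmed correct)
9. r1 = 4 (no discrepancy)
10. r3 = 17 + 4 = 21 (checks out)
11. r1 = -(4) = -4 (agrees with the trace)
12. r2 = 21 (exactly as logged)
13. r1 = 21 (confirmed correct)
14. r1 = 21 + 21 = 42 (consistent with the trace)
Each recorded entry agrees with the recomputation.

no error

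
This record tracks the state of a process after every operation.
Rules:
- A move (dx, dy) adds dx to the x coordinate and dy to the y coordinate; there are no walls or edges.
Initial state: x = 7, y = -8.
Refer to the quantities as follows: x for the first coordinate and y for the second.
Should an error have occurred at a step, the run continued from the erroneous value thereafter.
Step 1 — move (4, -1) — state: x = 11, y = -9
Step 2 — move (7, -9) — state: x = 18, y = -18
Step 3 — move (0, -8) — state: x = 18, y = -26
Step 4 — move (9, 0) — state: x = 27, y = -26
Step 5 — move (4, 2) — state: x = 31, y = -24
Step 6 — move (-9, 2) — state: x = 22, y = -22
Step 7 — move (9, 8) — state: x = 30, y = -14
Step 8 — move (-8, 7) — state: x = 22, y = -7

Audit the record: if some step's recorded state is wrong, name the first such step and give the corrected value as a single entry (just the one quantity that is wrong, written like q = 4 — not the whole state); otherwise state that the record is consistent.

Step 1: x = 7 + (4) = 11, y = -8 + (-1) = -9 — exactly as logged.
Step 2: x = 11 + (7) = 18, y = -9 + (-9) = -18 — consistent with the record.
Step 3: x = 18 + (0) = 18, y = -18 + (-8) = -26 — matches.
Step 4: x = 18 + (9) = 27, y = -26 + (0) = -26 — agrees with the record.
Step 5: x = 27 + (4) = 31, y = -26 + (2) = -24 — no discrepancy.
Step 6: x = 31 + (-9) = 22, y = -24 + (2) = -22 — same as recorded.
Step 7: x = 22 + (9) = 31, y = -22 + (8) = -14 — the entry is off here.
First deviation found at step 7; the corrected entry is x = 31.

step 7, x = 31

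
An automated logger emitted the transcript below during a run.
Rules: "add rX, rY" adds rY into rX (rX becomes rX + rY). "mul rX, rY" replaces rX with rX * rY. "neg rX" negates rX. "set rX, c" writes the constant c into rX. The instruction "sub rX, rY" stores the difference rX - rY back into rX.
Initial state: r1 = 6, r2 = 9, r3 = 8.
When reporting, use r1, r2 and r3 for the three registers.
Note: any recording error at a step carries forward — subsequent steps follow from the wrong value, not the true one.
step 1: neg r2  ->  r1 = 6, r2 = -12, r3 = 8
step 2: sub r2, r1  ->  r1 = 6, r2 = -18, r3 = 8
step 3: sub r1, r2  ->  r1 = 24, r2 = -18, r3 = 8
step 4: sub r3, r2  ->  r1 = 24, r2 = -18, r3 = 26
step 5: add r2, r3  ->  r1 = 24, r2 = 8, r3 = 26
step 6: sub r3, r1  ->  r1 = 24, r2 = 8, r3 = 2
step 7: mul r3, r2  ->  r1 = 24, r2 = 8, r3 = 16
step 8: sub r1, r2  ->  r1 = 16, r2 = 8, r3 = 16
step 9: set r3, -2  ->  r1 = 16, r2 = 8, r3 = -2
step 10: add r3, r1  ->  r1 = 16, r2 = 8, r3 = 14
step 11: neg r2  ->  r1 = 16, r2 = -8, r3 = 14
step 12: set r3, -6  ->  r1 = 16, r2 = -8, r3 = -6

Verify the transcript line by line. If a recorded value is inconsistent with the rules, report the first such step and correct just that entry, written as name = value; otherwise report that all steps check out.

Recomputing the run from the initial state:
step 1: r1 = 6, r2 = -9, r3 = 8
step 2: r1 = 6, r2 = -15, r3 = 8
step 3: r1 = 21, r2 = -15, r3 = 8
step 4: r1 = 21, r2 = -15, r3 = 23
step 5: r1 = 21, r2 = 8, r3 = 23
step 6: r1 = 21, r2 = 8, r3 = 2
step 7: r1 = 21, r2 = 8, r3 = 16
step 8: r1 = 13, r2 = 8, r3 = 16
step 9: r1 = 13, r2 = 8, r3 = -2
step 10: r1 = 13, r2 = 8, r3 = 11
step 11: r1 = 13, r2 = -8, r3 = 11
step 12: r1 = 13, r2 = -8, r3 = -6
The first disagreement with the transcript is at step 1, where the value should be r2 = -9.

step 1, r2 = -9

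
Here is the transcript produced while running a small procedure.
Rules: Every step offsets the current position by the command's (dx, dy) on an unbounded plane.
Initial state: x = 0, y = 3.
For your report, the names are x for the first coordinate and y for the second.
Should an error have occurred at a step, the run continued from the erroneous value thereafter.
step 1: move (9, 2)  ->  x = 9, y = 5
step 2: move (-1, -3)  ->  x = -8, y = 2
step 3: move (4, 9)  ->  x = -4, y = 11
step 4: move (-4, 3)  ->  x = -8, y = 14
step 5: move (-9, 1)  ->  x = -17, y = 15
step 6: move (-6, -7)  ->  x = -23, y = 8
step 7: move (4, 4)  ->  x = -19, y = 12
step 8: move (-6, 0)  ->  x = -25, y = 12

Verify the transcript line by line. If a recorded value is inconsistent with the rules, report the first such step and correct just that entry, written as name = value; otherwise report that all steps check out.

Recomputing the run from the initial state:
step 1: x = 9, y = 5
step 2: x = 8, y = 2
step 3: x = 12, y = 11
step 4: x = 8, y = 14
step 5: x = -1, y = 15
step 6: x = -7, y = 8
step 7: x = -3, y = 12
step 8: x = -9, y = 12
The first disagreement with the transcript is at step 2, where the value should be x = 8.

step 2, x = 8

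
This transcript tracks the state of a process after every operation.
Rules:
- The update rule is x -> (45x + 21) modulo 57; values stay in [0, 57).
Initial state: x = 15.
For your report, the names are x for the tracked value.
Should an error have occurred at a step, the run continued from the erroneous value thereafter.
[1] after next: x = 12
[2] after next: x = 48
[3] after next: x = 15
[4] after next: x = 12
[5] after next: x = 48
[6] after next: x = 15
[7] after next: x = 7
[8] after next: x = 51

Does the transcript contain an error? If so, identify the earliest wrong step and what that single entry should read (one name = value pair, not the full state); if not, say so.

step 1: x = (45*15 + 21) mod 57 = 12 -> in agreement
step 2: x = (45*12 + 21) mod 57 = 48 -> checks out
step 3: x = (45*48 + 21) mod 57 = 15 -> exactly as logged
step 4: x = (45*15 + 21) mod 57 = 12 -> matches
step 5: x = (45*12 + 21) mod 57 = 48 -> no discrepancy
step 6: x = (45*48 + 21) mod 57 = 15 -> exactly as logged
step 7: x = (45*15 + 21) mod 57 = 12 -> a discrepancy with the transcript
So the first discrepancy is step 7, where the right value is x = 12.

step 7, x = 12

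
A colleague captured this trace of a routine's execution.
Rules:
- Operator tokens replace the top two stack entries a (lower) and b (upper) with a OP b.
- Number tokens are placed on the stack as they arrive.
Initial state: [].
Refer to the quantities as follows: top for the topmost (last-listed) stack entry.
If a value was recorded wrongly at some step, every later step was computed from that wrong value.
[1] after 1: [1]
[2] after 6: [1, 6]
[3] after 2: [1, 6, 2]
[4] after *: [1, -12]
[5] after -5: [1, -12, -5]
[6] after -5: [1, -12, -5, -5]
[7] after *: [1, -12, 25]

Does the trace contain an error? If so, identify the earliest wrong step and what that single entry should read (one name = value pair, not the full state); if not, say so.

Recomputing the run from the initial state:
step 1: [1]
step 2: [1, 6]
step 3: [1, 6, 2]
step 4: [1, 12]
step 5: [1, 12, -5]
step 6: [1, 12, -5, -5]
step 7: [1, 12, 25]
The first disagreement with the trace is at step 4, where the value should be top = 12.

step 4, top = 12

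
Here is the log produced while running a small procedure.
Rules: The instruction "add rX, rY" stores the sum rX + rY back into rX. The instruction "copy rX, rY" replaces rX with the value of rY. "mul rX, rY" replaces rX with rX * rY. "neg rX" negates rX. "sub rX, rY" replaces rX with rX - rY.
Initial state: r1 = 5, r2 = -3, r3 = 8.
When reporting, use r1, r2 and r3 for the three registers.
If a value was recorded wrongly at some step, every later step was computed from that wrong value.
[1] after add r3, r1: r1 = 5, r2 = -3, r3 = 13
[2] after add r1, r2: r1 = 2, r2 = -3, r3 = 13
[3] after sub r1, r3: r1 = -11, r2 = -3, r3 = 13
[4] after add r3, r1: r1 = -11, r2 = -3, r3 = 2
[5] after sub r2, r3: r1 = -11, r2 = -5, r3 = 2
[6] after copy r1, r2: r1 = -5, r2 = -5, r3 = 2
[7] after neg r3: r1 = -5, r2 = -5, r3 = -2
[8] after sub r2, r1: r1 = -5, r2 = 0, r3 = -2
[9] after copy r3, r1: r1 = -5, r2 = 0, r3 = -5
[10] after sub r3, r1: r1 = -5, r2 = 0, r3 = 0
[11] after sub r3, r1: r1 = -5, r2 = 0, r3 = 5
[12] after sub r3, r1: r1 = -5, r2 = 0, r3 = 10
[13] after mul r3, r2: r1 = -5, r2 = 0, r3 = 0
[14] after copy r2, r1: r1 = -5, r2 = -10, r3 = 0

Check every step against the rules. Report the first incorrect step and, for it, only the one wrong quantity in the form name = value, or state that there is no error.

Recomputing the run from the initial state:
step 1: r1 = 5, r2 = -3, r3 = 13
step 2: r1 = 2, r2 = -3, r3 = 13
step 3: r1 = -11, r2 = -3, r3 = 13
step 4: r1 = -11, r2 = -3, r3 = 2
step 5: r1 = -11, r2 = -5, r3 = 2
step 6: r1 = -5, r2 = -5, r3 = 2
step 7: r1 = -5, r2 = -5, r3 = -2
step 8: r1 = -5, r2 = 0, r3 = -2
step 9: r1 = -5, r2 = 0, r3 = -5
step 10: r1 = -5, r2 = 0, r3 = 0
step 11: r1 = -5, r2 = 0, r3 = 5
step 12: r1 = -5, r2 = 0, r3 = 10
step 13: r1 = -5, r2 = 0, r3 = 0
step 14: r1 = -5, r2 = -5, r3 = 0
The first disagreement with the log is at step 14, where the value should be r2 = -5.

step 14, r2 = -5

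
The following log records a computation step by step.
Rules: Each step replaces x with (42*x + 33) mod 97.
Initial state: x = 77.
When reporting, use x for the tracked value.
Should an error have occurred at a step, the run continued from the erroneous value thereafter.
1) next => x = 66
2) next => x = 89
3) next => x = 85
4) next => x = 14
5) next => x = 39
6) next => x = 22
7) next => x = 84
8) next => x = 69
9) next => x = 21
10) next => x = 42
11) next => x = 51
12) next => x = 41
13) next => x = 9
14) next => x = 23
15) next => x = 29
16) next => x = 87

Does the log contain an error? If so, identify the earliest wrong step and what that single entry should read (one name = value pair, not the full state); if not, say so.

Step 1: x = (42*77 + 33) mod 97 = 66 — agrees with the log.
Step 2: x = (42*66 + 33) mod 97 = 89 — verified.
Step 3: x = (42*89 + 33) mod 97 = 85 — agrees with the log.
Step 4: x = (42*85 + 33) mod 97 = 14 — confirmed correct.
Step 5: x = (42*14 + 33) mod 97 = 39 — same as recorded.
Step 6: x = (42*39 + 33) mod 97 = 22 — exactly as logged.
Step 7: x = (42*22 + 33) mod 97 = 84 — same as recorded.
Step 8: x = (42*84 + 33) mod 97 = 69 — confirmed correct.
Step 9: x = (42*69 + 33) mod 97 = 21 — confirmed correct.
Step 10: x = (42*21 + 33) mod 97 = 42 — matches.
Step 11: x = (42*42 + 33) mod 97 = 51 — verified.
Step 12: x = (42*51 + 33) mod 97 = 41 — no discrepancy.
Step 13: x = (42*41 + 33) mod 97 = 9 — exactly as logged.
Step 14: x = (42*9 + 33) mod 97 = 23 — same as recorded.
Step 15: x = (42*23 + 33) mod 97 = 29 — checks out.
Step 16: x = (42*29 + 33) mod 97 = 87 — exactly as logged.
No step deviates from the rules.

no error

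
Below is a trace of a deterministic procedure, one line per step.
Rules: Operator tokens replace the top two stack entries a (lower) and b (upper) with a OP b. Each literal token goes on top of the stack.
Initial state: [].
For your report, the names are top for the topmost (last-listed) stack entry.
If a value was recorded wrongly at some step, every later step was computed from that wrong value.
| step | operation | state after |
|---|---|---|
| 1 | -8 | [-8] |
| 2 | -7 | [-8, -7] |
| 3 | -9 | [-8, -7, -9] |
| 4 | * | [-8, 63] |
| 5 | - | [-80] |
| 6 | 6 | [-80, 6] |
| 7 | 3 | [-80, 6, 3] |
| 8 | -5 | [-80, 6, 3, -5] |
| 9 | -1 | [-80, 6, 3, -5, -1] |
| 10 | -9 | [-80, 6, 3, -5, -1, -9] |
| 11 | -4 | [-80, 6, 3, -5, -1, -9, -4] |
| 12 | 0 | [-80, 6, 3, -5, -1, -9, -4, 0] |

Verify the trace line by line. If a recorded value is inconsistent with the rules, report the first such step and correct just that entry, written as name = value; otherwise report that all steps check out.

step 5, top = -71

Step 1: push -8: top = -8 — agrees with the trace.
Step 2: push -7: top = -7 — no discrepancy.
Step 3: push -9: top = -9 — same as recorded.
Step 4: -7 * -9 = 63 — verified.
Step 5: -8 - 63 = -71 — the trace has a different value.
The audit stops at step 5: the recorded entry is wrong and should be top = -71.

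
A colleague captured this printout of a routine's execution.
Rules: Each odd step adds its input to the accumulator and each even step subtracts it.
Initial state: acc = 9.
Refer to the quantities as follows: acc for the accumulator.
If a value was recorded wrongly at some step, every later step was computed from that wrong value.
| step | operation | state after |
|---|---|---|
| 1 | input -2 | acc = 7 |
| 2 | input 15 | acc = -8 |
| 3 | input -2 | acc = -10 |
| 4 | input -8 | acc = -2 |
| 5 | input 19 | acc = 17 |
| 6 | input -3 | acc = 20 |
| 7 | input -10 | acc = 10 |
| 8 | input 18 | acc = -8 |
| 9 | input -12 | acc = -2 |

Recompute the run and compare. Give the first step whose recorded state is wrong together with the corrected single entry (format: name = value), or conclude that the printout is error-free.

step 9, acc = -20

Recomputing the run from the initial state:
step 1: acc = 7
step 2: acc = -8
step 3: acc = -10
step 4: acc = -2
step 5: acc = 17
step 6: acc = 20
step 7: acc = 10
step 8: acc = -8
step 9: acc = -20
The first disagreement with the printout is at step 9, where the value should be acc = -20.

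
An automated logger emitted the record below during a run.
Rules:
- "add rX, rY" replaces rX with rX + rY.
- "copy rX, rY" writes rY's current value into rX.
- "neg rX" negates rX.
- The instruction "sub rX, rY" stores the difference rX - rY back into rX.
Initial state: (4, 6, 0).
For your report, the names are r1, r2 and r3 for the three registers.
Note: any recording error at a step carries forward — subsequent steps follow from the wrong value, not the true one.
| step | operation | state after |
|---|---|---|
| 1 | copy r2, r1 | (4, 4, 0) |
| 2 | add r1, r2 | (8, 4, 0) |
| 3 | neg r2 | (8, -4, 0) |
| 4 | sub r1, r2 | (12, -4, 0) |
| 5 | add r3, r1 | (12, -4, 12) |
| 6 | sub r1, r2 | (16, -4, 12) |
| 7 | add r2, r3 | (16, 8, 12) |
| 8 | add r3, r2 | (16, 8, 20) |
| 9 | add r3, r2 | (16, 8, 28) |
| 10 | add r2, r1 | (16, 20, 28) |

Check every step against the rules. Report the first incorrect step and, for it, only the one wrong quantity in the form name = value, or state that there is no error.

step 10, r2 = 24

step 1: r2 = 4 -> in agreement
step 2: r1 = 4 + 4 = 8 -> no discrepancy
step 3: r2 = -(4) = -4 -> exactly as logged
step 4: r1 = 8 - -4 = 12 -> exactly as logged
step 5: r3 = 0 + 12 = 12 -> in agreement
step 6: r1 = 12 - -4 = 16 -> verified
step 7: r2 = -4 + 12 = 8 -> no discrepancy
step 8: r3 = 12 + 8 = 20 -> consistent with the record
step 9: r3 = 20 + 8 = 28 -> consistent with the record
step 10: r2 = 8 + 16 = 24 -> not what was recorded
That makes step 10 the first incorrect line — r2 = 24 is what it should show.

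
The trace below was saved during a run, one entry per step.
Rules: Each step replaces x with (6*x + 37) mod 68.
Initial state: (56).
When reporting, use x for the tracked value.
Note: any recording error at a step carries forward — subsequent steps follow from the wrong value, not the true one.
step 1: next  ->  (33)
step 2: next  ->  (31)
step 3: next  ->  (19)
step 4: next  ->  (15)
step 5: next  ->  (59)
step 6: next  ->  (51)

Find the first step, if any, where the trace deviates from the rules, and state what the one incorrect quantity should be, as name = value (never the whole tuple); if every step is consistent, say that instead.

no error

Recomputing the run from the initial state:
step 1: x = 33
step 2: x = 31
step 3: x = 19
step 4: x = 15
step 5: x = 59
step 6: x = 51
This matches the trace at every step.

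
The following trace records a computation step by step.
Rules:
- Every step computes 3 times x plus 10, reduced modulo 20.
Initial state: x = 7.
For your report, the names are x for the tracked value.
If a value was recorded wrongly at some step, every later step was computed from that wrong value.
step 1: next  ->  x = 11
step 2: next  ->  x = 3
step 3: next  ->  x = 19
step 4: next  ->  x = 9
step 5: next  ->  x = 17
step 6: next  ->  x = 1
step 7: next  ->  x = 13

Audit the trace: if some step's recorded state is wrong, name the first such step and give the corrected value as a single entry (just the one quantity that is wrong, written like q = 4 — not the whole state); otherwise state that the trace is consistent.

Step 1: x = (3*7 + 10) mod 20 = 11 — checks out.
Step 2: x = (3*11 + 10) mod 20 = 3 — matches.
Step 3: x = (3*3 + 10) mod 20 = 19 — consistent with the trace.
Step 4: x = (3*19 + 10) mod 20 = 7 — the trace has a different value.
The audit stops at step 4: the recorded entry is wrong and should be x = 7.

step 4, x = 7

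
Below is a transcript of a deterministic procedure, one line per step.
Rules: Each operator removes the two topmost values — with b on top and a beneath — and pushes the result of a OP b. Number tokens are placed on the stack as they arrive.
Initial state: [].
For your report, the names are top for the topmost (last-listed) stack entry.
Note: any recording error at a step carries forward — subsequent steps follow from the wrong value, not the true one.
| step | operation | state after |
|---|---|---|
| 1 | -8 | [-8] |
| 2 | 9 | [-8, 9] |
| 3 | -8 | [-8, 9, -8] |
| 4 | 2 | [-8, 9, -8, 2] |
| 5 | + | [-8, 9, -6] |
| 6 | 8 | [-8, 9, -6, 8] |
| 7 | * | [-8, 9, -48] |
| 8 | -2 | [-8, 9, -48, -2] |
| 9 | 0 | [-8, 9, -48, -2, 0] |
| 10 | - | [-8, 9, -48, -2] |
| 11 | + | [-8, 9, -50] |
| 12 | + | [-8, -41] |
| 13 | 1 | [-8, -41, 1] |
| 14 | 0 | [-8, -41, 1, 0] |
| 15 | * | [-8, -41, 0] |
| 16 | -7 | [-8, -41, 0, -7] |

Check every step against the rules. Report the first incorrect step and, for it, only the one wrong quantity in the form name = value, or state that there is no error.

no error

1. push -8: top = -8 (consistent with the transcript)
2. push 9: top = 9 (exactly as logged)
3. push -8: top = -8 (verified)
4. push 2: top = 2 (matches)
5. -8 + 2 = -6 (matches)
6. push 8: top = 8 (exactly as logged)
7. -6 * 8 = -48 (matches)
8. push -2: top = -2 (agrees with the transcript)
9. push 0: top = 0 (confirmed correct)
10. -2 - 0 = -2 (matches)
11. -48 + -2 = -50 (confirmed correct)
12. 9 + -50 = -41 (no discrepancy)
13. push 1: top = 1 (no discrepancy)
14. push 0: top = 0 (agrees with the transcript)
15. 1 * 0 = 0 (consistent with the transcript)
16. push -7: top = -7 (consistent with the transcript)
No step deviates from the rules.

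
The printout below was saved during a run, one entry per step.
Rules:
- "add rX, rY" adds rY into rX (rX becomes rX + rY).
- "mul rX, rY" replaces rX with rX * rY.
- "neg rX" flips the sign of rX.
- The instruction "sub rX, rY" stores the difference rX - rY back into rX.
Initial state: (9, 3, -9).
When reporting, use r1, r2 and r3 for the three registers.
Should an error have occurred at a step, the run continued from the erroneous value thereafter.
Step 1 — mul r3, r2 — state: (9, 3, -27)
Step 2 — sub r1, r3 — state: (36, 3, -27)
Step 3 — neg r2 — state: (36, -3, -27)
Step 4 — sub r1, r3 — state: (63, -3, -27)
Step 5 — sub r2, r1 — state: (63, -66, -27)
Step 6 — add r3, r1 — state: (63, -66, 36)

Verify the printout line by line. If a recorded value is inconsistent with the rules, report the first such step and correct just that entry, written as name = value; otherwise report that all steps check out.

Recomputing the run from the initial state:
step 1: r1 = 9, r2 = 3, r3 = -27
step 2: r1 = 36, r2 = 3, r3 = -27
step 3: r1 = 36, r2 = -3, r3 = -27
step 4: r1 = 63, r2 = -3, r3 = -27
step 5: r1 = 63, r2 = -66, r3 = -27
step 6: r1 = 63, r2 = -66, r3 = 36
This matches the printout at every step.

no error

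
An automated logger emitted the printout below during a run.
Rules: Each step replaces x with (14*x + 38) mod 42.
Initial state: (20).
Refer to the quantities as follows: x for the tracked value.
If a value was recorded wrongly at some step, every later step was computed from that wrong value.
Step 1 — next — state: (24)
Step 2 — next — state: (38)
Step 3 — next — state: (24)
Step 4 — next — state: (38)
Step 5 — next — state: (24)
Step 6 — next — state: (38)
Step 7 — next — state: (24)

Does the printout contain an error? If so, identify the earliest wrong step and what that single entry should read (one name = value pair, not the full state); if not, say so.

no error

step 1: x = (14*20 + 38) mod 42 = 24 -> verified
step 2: x = (14*24 + 38) mod 42 = 38 -> same as recorded
step 3: x = (14*38 + 38) mod 42 = 24 -> agrees with the printout
step 4: x = (14*24 + 38) mod 42 = 38 -> consistent with the printout
step 5: x = (14*38 + 38) mod 42 = 24 -> in agreement
step 6: x = (14*24 + 38) mod 42 = 38 -> exactly as logged
step 7: x = (14*38 + 38) mod 42 = 24 -> verified
All steps check out; nothing to correct.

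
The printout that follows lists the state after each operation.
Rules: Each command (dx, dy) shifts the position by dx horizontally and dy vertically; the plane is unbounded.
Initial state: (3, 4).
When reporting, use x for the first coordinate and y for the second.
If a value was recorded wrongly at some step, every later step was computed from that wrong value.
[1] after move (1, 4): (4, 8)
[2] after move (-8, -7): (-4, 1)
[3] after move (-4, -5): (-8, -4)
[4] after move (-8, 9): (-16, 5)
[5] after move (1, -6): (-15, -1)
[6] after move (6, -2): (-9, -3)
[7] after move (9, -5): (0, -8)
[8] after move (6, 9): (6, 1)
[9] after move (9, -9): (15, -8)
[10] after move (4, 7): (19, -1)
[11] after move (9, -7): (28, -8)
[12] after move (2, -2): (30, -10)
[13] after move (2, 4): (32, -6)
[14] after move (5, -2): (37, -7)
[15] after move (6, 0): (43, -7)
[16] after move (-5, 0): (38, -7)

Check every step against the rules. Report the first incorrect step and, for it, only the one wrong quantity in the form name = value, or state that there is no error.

Recomputing the run from the initial state:
step 1: x = 4, y = 8
step 2: x = -4, y = 1
step 3: x = -8, y = -4
step 4: x = -16, y = 5
step 5: x = -15, y = -1
step 6: x = -9, y = -3
step 7: x = 0, y = -8
step 8: x = 6, y = 1
step 9: x = 15, y = -8
step 10: x = 19, y = -1
step 11: x = 28, y = -8
step 12: x = 30, y = -10
step 13: x = 32, y = -6
step 14: x = 37, y = -8
step 15: x = 43, y = -8
step 16: x = 38, y = -8
The first disagreement with the printout is at step 14, where the value should be y = -8.

step 14, y = -8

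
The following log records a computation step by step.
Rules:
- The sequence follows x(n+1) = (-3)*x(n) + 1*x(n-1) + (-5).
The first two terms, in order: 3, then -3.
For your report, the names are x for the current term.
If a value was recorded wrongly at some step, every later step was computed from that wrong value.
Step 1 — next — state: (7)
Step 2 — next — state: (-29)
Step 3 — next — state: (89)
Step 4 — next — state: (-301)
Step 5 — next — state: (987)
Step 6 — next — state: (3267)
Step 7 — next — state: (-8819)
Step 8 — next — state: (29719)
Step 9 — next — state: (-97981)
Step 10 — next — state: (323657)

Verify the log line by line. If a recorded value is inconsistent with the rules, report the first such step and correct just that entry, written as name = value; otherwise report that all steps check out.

step 6, x = -3267

Step 1: x = -3*(-3) + (1)*(3) + (-5) = 7 — consistent with the log.
Step 2: x = -3*(7) + (1)*(-3) + (-5) = -29 — in agreement.
Step 3: x = -3*(-29) + (1)*(7) + (-5) = 89 — agrees with the log.
Step 4: x = -3*(89) + (1)*(-29) + (-5) = -301 — verified.
Step 5: x = -3*(-301) + (1)*(89) + (-5) = 987 — same as recorded.
Step 6: x = -3*(987) + (1)*(-301) + (-5) = -3267 — a discrepancy with the log.
Conclusion: step 6 carries the first error; the entry should be x = -3267.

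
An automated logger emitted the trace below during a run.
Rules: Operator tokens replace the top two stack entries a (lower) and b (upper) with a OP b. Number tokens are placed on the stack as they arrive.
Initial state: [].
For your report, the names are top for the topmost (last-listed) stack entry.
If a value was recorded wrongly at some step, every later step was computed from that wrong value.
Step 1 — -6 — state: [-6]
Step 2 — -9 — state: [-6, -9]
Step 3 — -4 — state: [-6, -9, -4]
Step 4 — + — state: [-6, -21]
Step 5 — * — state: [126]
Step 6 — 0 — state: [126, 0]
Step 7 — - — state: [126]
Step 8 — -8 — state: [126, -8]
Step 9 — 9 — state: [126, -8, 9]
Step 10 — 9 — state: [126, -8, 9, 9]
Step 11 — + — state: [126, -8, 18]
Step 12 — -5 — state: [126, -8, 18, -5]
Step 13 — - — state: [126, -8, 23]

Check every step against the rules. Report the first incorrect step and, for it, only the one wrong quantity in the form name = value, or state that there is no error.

Recomputing the run from the initial state:
step 1: [-6]
step 2: [-6, -9]
step 3: [-6, -9, -4]
step 4: [-6, -13]
step 5: [78]
step 6: [78, 0]
step 7: [78]
step 8: [78, -8]
step 9: [78, -8, 9]
step 10: [78, -8, 9, 9]
step 11: [78, -8, 18]
step 12: [78, -8, 18, -5]
step 13: [78, -8, 23]
The first disagreement with the trace is at step 4, where the value should be top = -13.

step 4, top = -13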